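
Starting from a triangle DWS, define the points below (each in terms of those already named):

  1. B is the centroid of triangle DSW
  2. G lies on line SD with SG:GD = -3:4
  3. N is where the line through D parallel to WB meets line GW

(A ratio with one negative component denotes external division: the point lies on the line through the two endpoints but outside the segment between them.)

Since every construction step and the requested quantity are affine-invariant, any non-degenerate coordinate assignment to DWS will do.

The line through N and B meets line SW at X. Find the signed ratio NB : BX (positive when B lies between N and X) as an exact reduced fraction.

NB:BX = 2/7

Set D = (0, 0), W = (1, 0), S = (0, 1); any affine frame gives the same invariant.
1. B is the centroid of triangle DSW ⇒ B = (1/3, 1/3)
2. G lies on line SD with SG:GD = -3:4 ⇒ G = (0, 4)
3. N is where the line through D parallel to WB meets line GW ⇒ N = (8/7, -4/7)
line NB meets SW at X = (-5/2, 7/2)
B = N + t·(X−N) with t = 2/9, so NB:BX = 2/9:7/9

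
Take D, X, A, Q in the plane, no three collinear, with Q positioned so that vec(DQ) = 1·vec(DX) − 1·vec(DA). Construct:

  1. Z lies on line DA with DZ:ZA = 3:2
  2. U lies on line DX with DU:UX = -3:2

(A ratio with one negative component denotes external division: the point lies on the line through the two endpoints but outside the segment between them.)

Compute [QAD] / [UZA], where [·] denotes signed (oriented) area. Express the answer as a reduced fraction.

Assign D = (0, 0), X = (1, 0), A = (0, 1), Q = (1, -1) — the answer is frame-independent, so this choice is without loss of generality.
1. Z lies on line DA with DZ:ZA = 3:2 ⇒ Z = (0, 3/5)
2. U lies on line DX with DU:UX = -3:2 ⇒ U = (3, 0)
2·[QAD] = 1, 2·[UZA] = -6/5
[QAD]:[UZA] = 1:-6/5 = -5/6

[QAD]:[UZA] = -5/6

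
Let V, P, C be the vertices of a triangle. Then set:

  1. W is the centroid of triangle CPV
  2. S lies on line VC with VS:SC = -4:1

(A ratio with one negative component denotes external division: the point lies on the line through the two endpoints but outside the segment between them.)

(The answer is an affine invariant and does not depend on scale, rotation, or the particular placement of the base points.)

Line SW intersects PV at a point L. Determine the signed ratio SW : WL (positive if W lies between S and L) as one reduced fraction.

SW:WL = 3

Assign V = (0, 0), P = (1, 0), C = (0, 1) — the answer is frame-independent, so this choice is without loss of generality.
1. W is the centroid of triangle CPV ⇒ W = (1/3, 1/3)
2. S lies on line VC with VS:SC = -4:1 ⇒ S = (0, 4/3)
line SW meets PV at L = (4/9, 0)
W = S + t·(L−S) with t = 3/4, so SW:WL = 3/4:1/4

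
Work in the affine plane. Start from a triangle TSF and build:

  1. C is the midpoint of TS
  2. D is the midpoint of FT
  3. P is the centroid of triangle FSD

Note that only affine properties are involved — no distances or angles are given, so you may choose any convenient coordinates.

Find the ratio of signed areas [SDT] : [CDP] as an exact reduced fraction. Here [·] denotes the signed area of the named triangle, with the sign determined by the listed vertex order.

Set T = (0, 0), S = (1, 0), F = (0, 1); any affine frame gives the same invariant.
1. C is the midpoint of TS ⇒ C = (1/2, 0)
2. D is the midpoint of FT ⇒ D = (0, 1/2)
3. P is the centroid of triangle FSD ⇒ P = (1/3, 1/2)
2·[SDT] = 1/2, 2·[CDP] = -1/6
[SDT]:[CDP] = 1/2:-1/6 = -3

[SDT]:[CDP] = -3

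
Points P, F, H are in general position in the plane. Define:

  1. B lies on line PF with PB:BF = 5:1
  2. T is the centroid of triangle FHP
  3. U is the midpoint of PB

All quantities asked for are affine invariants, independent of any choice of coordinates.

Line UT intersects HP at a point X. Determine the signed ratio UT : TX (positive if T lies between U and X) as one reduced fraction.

Work in coordinates with P = (0, 0), F = (1, 0), H = (0, 1).
1. B lies on line PF with PB:BF = 5:1 ⇒ B = (5/6, 0)
2. T is the centroid of triangle FHP ⇒ T = (1/3, 1/3)
3. U is the midpoint of PB ⇒ U = (5/12, 0)
line UT meets HP at X = (0, 5/3)
T = U + t·(X−U) with t = 1/5, so UT:TX = 1/5:4/5

UT:TX = 1/4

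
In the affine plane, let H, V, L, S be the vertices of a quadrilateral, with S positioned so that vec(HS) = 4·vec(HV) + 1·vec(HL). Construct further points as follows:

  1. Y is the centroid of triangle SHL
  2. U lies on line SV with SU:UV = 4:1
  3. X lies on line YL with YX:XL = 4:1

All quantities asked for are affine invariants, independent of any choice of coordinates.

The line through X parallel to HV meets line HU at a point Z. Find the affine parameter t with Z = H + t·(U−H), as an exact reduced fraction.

t = 14/3

Work in coordinates with H = (0, 0), V = (1, 0), L = (0, 1), S = (4, 1).
1. Y is the centroid of triangle SHL ⇒ Y = (4/3, 2/3)
2. U lies on line SV with SU:UV = 4:1 ⇒ U = (8/5, 1/5)
3. X lies on line YL with YX:XL = 4:1 ⇒ X = (4/15, 14/15)
through X parallel to HV: direction (1, 0); meets HU at Z = (112/15, 14/15)
Z = H + t·(U−H) with t = 14/3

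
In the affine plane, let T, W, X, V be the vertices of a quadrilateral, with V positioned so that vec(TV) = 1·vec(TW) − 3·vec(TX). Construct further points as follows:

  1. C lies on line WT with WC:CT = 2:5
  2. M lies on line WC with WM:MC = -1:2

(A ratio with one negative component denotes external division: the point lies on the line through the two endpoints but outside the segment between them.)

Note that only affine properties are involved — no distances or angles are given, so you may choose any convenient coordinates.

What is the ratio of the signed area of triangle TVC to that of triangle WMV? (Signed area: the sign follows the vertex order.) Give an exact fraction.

Assign T = (0, 0), W = (1, 0), X = (0, 1), V = (1, -3) — the answer is frame-independent, so this choice is without loss of generality.
1. C lies on line WT with WC:CT = 2:5 ⇒ C = (5/7, 0)
2. M lies on line WC with WM:MC = -1:2 ⇒ M = (9/7, 0)
2·[TVC] = 15/7, 2·[WMV] = -6/7
[TVC]:[WMV] = 15/7:-6/7 = -5/2

[TVC]:[WMV] = -5/2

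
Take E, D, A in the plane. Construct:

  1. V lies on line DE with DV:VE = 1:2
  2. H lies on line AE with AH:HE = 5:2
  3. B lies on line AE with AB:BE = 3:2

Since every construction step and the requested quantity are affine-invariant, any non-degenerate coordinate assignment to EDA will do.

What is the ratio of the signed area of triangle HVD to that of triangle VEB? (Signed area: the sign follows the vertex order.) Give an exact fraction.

[HVD]:[VEB] = -5/14

Choose coordinates E = (0, 0), D = (1, 0), A = (0, 1).
1. V lies on line DE with DV:VE = 1:2 ⇒ V = (2/3, 0)
2. H lies on line AE with AH:HE = 5:2 ⇒ H = (0, 2/7)
3. B lies on line AE with AB:BE = 3:2 ⇒ B = (0, 2/5)
2·[HVD] = 2/21, 2·[VEB] = -4/15
[HVD]:[VEB] = 2/21:-4/15 = -5/14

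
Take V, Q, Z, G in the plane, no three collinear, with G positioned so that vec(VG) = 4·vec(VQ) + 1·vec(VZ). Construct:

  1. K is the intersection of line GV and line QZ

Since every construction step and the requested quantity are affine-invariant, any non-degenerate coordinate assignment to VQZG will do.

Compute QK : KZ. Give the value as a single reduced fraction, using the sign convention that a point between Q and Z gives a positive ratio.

Work in coordinates with V = (0, 0), Q = (1, 0), Z = (0, 1), G = (4, 1).
1. K is the intersection of line GV and line QZ ⇒ K = (4/5, 1/5)
K = Q + t·(Z−Q) with t = 1/5, so QK:KZ = t:(1−t) = 1/5:4/5

QK:KZ = 1/4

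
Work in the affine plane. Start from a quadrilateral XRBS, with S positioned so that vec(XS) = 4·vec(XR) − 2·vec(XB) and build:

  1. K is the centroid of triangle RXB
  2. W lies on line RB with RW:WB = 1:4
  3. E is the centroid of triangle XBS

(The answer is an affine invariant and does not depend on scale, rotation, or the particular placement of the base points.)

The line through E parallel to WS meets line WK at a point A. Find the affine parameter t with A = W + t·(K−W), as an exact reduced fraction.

t = 8/9

Assign X = (0, 0), R = (1, 0), B = (0, 1), S = (4, -2) — the answer is frame-independent, so this choice is without loss of generality.
1. K is the centroid of triangle RXB ⇒ K = (1/3, 1/3)
2. W lies on line RB with RW:WB = 1:4 ⇒ W = (4/5, 1/5)
3. E is the centroid of triangle XBS ⇒ E = (4/3, -1/3)
through E parallel to WS: direction (16/5, -11/5); meets WK at A = (52/135, 43/135)
A = W + t·(K−W) with t = 8/9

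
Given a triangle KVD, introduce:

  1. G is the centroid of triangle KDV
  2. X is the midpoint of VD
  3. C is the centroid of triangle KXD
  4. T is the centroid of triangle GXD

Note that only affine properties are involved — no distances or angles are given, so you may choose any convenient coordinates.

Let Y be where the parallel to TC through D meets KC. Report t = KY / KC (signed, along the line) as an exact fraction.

t = 3

Set K = (0, 0), V = (1, 0), D = (0, 1); any affine frame gives the same invariant.
1. G is the centroid of triangle KDV ⇒ G = (1/3, 1/3)
2. X is the midpoint of VD ⇒ X = (1/2, 1/2)
3. C is the centroid of triangle KXD ⇒ C = (1/6, 1/2)
4. T is the centroid of triangle GXD ⇒ T = (5/18, 11/18)
through D parallel to TC: direction (-1/9, -1/9); meets KC at Y = (1/2, 3/2)
Y = K + t·(C−K) with t = 3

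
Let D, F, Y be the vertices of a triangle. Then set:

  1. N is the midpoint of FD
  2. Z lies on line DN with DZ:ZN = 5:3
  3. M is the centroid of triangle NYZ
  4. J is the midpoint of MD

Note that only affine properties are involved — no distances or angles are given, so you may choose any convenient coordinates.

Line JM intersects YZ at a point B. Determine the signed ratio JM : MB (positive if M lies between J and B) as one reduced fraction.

JM:MB = -3

Choose coordinates D = (0, 0), F = (1, 0), Y = (0, 1).
1. N is the midpoint of FD ⇒ N = (1/2, 0)
2. Z lies on line DN with DZ:ZN = 5:3 ⇒ Z = (5/16, 0)
3. M is the centroid of triangle NYZ ⇒ M = (13/48, 1/3)
4. J is the midpoint of MD ⇒ J = (13/96, 1/6)
line JM meets YZ at B = (65/288, 5/18)
M = J + t·(B−J) with t = 3/2, so JM:MB = 3/2:-1/2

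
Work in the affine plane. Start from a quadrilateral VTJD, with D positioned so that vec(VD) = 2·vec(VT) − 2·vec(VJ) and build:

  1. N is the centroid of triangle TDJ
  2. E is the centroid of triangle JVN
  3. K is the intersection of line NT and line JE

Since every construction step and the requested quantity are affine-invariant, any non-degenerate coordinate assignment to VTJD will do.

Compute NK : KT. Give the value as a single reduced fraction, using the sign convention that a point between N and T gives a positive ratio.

Set V = (0, 0), T = (1, 0), J = (0, 1), D = (2, -2); any affine frame gives the same invariant.
1. N is the centroid of triangle TDJ ⇒ N = (1, -1/3)
2. E is the centroid of triangle JVN ⇒ E = (1/3, 2/9)
3. K is the intersection of line NT and line JE ⇒ K = (1, -4/3)
K = N + t·(T−N) with t = -3, so NK:KT = t:(1−t) = -3:4

NK:KT = -3/4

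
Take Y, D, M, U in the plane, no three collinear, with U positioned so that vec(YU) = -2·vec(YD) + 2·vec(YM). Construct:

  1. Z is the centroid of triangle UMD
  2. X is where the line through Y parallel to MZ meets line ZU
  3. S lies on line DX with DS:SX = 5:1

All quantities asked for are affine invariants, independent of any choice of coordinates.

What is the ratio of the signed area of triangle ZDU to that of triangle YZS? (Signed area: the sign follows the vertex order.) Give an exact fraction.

[ZDU]:[YZS] = 6/23

Assign Y = (0, 0), D = (1, 0), M = (0, 1), U = (-2, 2) — the answer is frame-independent, so this choice is without loss of generality.
1. Z is the centroid of triangle UMD ⇒ Z = (-1/3, 1)
2. X is where the line through Y parallel to MZ meets line ZU ⇒ X = (4/3, 0)
3. S lies on line DX with DS:SX = 5:1 ⇒ S = (23/18, 0)
2·[ZDU] = -1/3, 2·[YZS] = -23/18
[ZDU]:[YZS] = -1/3:-23/18 = 6/23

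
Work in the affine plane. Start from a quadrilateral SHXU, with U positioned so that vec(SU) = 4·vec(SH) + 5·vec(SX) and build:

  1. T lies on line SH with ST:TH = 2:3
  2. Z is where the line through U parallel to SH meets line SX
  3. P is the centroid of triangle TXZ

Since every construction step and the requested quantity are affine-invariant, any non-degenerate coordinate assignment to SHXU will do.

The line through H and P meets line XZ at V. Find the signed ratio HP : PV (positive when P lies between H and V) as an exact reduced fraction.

HP:PV = 13/2

Set S = (0, 0), H = (1, 0), X = (0, 1), U = (4, 5); any affine frame gives the same invariant.
1. T lies on line SH with ST:TH = 2:3 ⇒ T = (2/5, 0)
2. Z is where the line through U parallel to SH meets line SX ⇒ Z = (0, 5)
3. P is the centroid of triangle TXZ ⇒ P = (2/15, 2)
line HP meets XZ at V = (0, 30/13)
P = H + t·(V−H) with t = 13/15, so HP:PV = 13/15:2/15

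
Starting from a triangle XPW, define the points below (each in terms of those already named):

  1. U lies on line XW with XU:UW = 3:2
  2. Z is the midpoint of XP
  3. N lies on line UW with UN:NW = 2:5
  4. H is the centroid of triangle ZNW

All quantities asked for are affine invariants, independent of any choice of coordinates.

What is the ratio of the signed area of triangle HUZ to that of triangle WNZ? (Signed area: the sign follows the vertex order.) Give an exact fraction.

[HUZ]:[WNZ] = 3/5

Work in coordinates with X = (0, 0), P = (1, 0), W = (0, 1).
1. U lies on line XW with XU:UW = 3:2 ⇒ U = (0, 3/5)
2. Z is the midpoint of XP ⇒ Z = (1/2, 0)
3. N lies on line UW with UN:NW = 2:5 ⇒ N = (0, 5/7)
4. H is the centroid of triangle ZNW ⇒ H = (1/6, 4/7)
2·[HUZ] = 3/35, 2·[WNZ] = 1/7
[HUZ]:[WNZ] = 3/35:1/7 = 3/5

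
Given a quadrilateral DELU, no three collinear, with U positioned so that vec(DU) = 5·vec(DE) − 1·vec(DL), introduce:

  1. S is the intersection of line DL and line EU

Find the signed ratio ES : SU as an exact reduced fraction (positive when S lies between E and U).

Choose coordinates D = (0, 0), E = (1, 0), L = (0, 1), U = (5, -1).
1. S is the intersection of line DL and line EU ⇒ S = (0, 1/4)
S = E + t·(U−E) with t = -1/4, so ES:SU = t:(1−t) = -1/4:5/4

ES:SU = -1/5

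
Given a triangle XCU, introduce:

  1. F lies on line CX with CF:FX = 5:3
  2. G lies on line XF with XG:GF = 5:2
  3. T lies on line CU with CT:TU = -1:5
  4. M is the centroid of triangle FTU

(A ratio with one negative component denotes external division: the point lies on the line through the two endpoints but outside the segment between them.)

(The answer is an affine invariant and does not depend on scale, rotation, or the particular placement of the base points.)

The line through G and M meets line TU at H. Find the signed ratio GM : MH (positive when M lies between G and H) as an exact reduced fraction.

Set X = (0, 0), C = (1, 0), U = (0, 1); any affine frame gives the same invariant.
1. F lies on line CX with CF:FX = 5:3 ⇒ F = (3/8, 0)
2. G lies on line XF with XG:GF = 5:2 ⇒ G = (15/56, 0)
3. T lies on line CU with CT:TU = -1:5 ⇒ T = (5/4, -1/4)
4. M is the centroid of triangle FTU ⇒ M = (13/24, 1/4)
line GM meets TU at H = (229/352, 123/352)
M = G + t·(H−G) with t = 88/123, so GM:MH = 88/123:35/123

GM:MH = 88/35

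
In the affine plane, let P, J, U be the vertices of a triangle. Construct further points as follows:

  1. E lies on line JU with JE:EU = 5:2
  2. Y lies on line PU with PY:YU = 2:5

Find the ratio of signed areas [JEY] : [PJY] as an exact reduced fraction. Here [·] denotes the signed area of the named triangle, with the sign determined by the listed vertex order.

[JEY]:[PJY] = 25/14

Set P = (0, 0), J = (1, 0), U = (0, 1); any affine frame gives the same invariant.
1. E lies on line JU with JE:EU = 5:2 ⇒ E = (2/7, 5/7)
2. Y lies on line PU with PY:YU = 2:5 ⇒ Y = (0, 2/7)
2·[JEY] = 25/49, 2·[PJY] = 2/7
[JEY]:[PJY] = 25/49:2/7 = 25/14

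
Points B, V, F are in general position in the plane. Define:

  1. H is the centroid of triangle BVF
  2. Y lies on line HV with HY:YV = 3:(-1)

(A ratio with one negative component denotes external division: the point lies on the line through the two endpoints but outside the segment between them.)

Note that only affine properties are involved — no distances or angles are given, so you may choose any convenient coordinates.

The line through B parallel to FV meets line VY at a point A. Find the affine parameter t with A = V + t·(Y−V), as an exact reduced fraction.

t = -6

Choose coordinates B = (0, 0), V = (1, 0), F = (0, 1).
1. H is the centroid of triangle BVF ⇒ H = (1/3, 1/3)
2. Y lies on line HV with HY:YV = 3:(-1) ⇒ Y = (4/3, -1/6)
through B parallel to FV: direction (1, -1); meets VY at A = (-1, 1)
A = V + t·(Y−V) with t = -6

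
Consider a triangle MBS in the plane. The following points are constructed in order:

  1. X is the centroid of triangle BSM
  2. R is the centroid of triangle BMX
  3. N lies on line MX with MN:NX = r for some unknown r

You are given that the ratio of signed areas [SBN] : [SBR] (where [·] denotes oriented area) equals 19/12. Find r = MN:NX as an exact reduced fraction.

r = 4/5

Assign M = (0, 0), B = (1, 0), S = (0, 1) — the answer is frame-independent, so this choice is without loss of generality.
1. X is the centroid of triangle BSM ⇒ X = (1/3, 1/3)
2. R is the centroid of triangle BMX ⇒ R = (4/9, 1/9)
3. With MN:NX = r, write λ = r/(r+1) so N = M + λ·(X−M); N is affine-linear in λ
Every point depending on N is an affine combination of N and λ-independent points, so each such coordinate is linear in λ; the λ² term in each signed area is a multiple of (X−M)×(X−M) = 0, so 2·[SBN] and 2·[SBR] are each linear in λ. Evaluating at λ=0 and λ=1:
  2·[SBN] = 2/3·λ − 1,   2·[SBR] = -4/9
So [SBN]:[SBR] = (2/3·λ − 1) / (-4/9). Setting this equal to 19/12:
  2/3·λ − 1 = 19/12·(-4/9)  ⇒  λ = 4/9
Then r = λ/(1−λ) = (4/9)/(5/9) = 4/5. Check: with r = 4/5, N = (4/27, 4/27) and [SBN]:[SBR] = 19/12 as required.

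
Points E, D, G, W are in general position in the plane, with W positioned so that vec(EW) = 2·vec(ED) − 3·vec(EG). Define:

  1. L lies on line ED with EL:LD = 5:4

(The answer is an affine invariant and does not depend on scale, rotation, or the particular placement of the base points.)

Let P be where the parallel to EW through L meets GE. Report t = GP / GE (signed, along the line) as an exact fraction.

t = 1/6

Assign E = (0, 0), D = (1, 0), G = (0, 1), W = (2, -3) — the answer is frame-independent, so this choice is without loss of generality.
1. L lies on line ED with EL:LD = 5:4 ⇒ L = (5/9, 0)
through L parallel to EW: direction (2, -3); meets GE at P = (0, 5/6)
P = G + t·(E−G) with t = 1/6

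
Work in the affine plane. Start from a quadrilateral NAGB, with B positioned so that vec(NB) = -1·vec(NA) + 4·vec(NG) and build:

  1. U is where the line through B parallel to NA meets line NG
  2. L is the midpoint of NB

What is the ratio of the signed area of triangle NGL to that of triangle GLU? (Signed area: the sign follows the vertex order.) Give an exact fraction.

Choose coordinates N = (0, 0), A = (1, 0), G = (0, 1), B = (-1, 4).
1. U is where the line through B parallel to NA meets line NG ⇒ U = (0, 4)
2. L is the midpoint of NB ⇒ L = (-1/2, 2)
2·[NGL] = 1/2, 2·[GLU] = -3/2
[NGL]:[GLU] = 1/2:-3/2 = -1/3

[NGL]:[GLU] = -1/3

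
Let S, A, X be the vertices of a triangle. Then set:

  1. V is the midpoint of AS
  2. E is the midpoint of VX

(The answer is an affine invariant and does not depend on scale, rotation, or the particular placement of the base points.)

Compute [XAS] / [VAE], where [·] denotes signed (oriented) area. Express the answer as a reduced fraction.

Work in coordinates with S = (0, 0), A = (1, 0), X = (0, 1).
1. V is the midpoint of AS ⇒ V = (1/2, 0)
2. E is the midpoint of VX ⇒ E = (1/4, 1/2)
2·[XAS] = -1, 2·[VAE] = 1/4
[XAS]:[VAE] = -1:1/4 = -4

[XAS]:[VAE] = -4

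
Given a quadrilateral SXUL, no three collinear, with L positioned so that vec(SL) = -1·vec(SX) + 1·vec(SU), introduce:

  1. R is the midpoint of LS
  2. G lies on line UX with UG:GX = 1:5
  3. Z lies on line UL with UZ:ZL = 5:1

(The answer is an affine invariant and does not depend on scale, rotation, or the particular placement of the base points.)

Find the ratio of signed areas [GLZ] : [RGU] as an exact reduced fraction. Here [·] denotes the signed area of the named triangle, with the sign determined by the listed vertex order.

[GLZ]:[RGU] = -1/6

Work in coordinates with S = (0, 0), X = (1, 0), U = (0, 1), L = (-1, 1).
1. R is the midpoint of LS ⇒ R = (-1/2, 1/2)
2. G lies on line UX with UG:GX = 1:5 ⇒ G = (1/6, 5/6)
3. Z lies on line UL with UZ:ZL = 5:1 ⇒ Z = (-5/6, 1)
2·[GLZ] = -1/36, 2·[RGU] = 1/6
[GLZ]:[RGU] = -1/36:1/6 = -1/6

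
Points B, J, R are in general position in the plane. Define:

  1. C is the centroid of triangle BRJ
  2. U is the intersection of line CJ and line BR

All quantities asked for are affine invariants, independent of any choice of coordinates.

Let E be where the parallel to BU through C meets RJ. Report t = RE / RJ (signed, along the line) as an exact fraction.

t = 1/3

Assign B = (0, 0), J = (1, 0), R = (0, 1) — the answer is frame-independent, so this choice is without loss of generality.
1. C is the centroid of triangle BRJ ⇒ C = (1/3, 1/3)
2. U is the intersection of line CJ and line BR ⇒ U = (0, 1/2)
through C parallel to BU: direction (0, 1/2); meets RJ at E = (1/3, 2/3)
E = R + t·(J−R) with t = 1/3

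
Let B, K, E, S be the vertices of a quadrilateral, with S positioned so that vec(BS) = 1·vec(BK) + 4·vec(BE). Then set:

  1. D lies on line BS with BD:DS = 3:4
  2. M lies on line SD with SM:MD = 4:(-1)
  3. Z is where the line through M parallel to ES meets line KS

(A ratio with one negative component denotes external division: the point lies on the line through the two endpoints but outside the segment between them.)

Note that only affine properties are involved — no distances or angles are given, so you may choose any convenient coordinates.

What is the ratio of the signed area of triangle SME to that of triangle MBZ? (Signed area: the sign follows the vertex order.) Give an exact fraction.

Set B = (0, 0), K = (1, 0), E = (0, 1), S = (1, 4); any affine frame gives the same invariant.
1. D lies on line BS with BD:DS = 3:4 ⇒ D = (3/7, 12/7)
2. M lies on line SD with SM:MD = 4:(-1) ⇒ M = (5/21, 20/21)
3. Z is where the line through M parallel to ES meets line KS ⇒ Z = (1, 68/21)
2·[SME] = -16/21, 2·[MBZ] = 80/441
[SME]:[MBZ] = -16/21:80/441 = -21/5

[SME]:[MBZ] = -21/5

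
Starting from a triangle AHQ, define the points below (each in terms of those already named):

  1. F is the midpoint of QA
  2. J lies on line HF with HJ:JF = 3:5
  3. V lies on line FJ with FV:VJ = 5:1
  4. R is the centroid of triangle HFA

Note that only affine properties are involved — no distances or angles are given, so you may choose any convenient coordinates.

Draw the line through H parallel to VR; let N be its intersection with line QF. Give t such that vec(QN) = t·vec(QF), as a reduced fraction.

Set A = (0, 0), H = (1, 0), Q = (0, 1); any affine frame gives the same invariant.
1. F is the midpoint of QA ⇒ F = (0, 1/2)
2. J lies on line HF with HJ:JF = 3:5 ⇒ J = (5/8, 3/16)
3. V lies on line FJ with FV:VJ = 5:1 ⇒ V = (25/48, 23/96)
4. R is the centroid of triangle HFA ⇒ R = (1/3, 1/6)
through H parallel to VR: direction (-3/16, -7/96); meets QF at N = (0, -7/18)
N = Q + t·(F−Q) with t = 25/9

t = 25/9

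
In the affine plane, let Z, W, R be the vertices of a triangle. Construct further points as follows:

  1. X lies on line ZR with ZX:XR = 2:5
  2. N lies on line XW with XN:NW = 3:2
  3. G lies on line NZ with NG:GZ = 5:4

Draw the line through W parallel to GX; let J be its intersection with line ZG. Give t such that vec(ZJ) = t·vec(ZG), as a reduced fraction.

t = 37/12

Work in coordinates with Z = (0, 0), W = (1, 0), R = (0, 1).
1. X lies on line ZR with ZX:XR = 2:5 ⇒ X = (0, 2/7)
2. N lies on line XW with XN:NW = 3:2 ⇒ N = (3/5, 4/35)
3. G lies on line NZ with NG:GZ = 5:4 ⇒ G = (4/15, 16/315)
through W parallel to GX: direction (-4/15, 74/315); meets ZG at J = (37/45, 148/945)
J = Z + t·(G−Z) with t = 37/12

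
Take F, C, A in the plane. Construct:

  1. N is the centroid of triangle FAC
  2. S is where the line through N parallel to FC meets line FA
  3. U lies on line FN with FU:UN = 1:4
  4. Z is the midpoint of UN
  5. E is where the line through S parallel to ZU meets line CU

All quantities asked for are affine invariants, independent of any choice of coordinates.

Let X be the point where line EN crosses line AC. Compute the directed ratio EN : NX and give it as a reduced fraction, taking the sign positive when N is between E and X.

Set F = (0, 0), C = (1, 0), A = (0, 1); any affine frame gives the same invariant.
1. N is the centroid of triangle FAC ⇒ N = (1/3, 1/3)
2. S is where the line through N parallel to FC meets line FA ⇒ S = (0, 1/3)
3. U lies on line FN with FU:UN = 1:4 ⇒ U = (1/15, 1/15)
4. Z is the midpoint of UN ⇒ Z = (1/5, 1/5)
5. E is where the line through S parallel to ZU meets line CU ⇒ E = (-11/45, 4/45)
line EN meets AC at X = (21/37, 16/37)
N = E + t·(X−E) with t = 37/52, so EN:NX = 37/52:15/52

EN:NX = 37/15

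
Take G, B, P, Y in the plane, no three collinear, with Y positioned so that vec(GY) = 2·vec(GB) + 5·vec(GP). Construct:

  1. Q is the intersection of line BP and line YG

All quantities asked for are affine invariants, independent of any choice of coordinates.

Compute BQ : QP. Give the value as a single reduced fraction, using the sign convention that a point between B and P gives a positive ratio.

BQ:QP = 5/2

Set G = (0, 0), B = (1, 0), P = (0, 1), Y = (2, 5); any affine frame gives the same invariant.
1. Q is the intersection of line BP and line YG ⇒ Q = (2/7, 5/7)
Q = B + t·(P−B) with t = 5/7, so BQ:QP = t:(1−t) = 5/7:2/7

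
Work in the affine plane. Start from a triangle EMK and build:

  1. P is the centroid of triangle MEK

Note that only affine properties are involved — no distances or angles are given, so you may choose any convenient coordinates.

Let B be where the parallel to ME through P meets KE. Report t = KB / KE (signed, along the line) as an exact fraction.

Work in coordinates with E = (0, 0), M = (1, 0), K = (0, 1).
1. P is the centroid of triangle MEK ⇒ P = (1/3, 1/3)
through P parallel to ME: direction (-1, 0); meets KE at B = (0, 1/3)
B = K + t·(E−K) with t = 2/3

t = 2/3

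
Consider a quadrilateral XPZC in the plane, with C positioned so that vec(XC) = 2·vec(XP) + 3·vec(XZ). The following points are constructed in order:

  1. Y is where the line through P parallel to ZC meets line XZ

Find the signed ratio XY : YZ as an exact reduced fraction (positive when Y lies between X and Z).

XY:YZ = -1/2

Set X = (0, 0), P = (1, 0), Z = (0, 1), C = (2, 3); any affine frame gives the same invariant.
1. Y is where the line through P parallel to ZC meets line XZ ⇒ Y = (0, -1)
Y = X + t·(Z−X) with t = -1, so XY:YZ = t:(1−t) = -1:2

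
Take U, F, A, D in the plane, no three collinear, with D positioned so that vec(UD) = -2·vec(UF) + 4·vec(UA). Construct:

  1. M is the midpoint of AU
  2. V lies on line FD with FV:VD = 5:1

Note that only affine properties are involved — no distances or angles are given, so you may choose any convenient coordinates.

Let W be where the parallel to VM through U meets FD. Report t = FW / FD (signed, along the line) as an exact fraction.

t = 17/15

Work in coordinates with U = (0, 0), F = (1, 0), A = (0, 1), D = (-2, 4).
1. M is the midpoint of AU ⇒ M = (0, 1/2)
2. V lies on line FD with FV:VD = 5:1 ⇒ V = (-3/2, 10/3)
through U parallel to VM: direction (3/2, -17/6); meets FD at W = (-12/5, 68/15)
W = F + t·(D−F) with t = 17/15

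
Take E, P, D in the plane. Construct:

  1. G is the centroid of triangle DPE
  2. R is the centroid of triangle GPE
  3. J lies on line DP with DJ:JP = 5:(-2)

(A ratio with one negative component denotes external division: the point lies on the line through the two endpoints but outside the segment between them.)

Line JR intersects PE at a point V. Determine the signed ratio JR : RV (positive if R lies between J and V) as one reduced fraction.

JR:RV = -7

Choose coordinates E = (0, 0), P = (1, 0), D = (0, 1).
1. G is the centroid of triangle DPE ⇒ G = (1/3, 1/3)
2. R is the centroid of triangle GPE ⇒ R = (4/9, 1/9)
3. J lies on line DP with DJ:JP = 5:(-2) ⇒ J = (5/3, -2/3)
line JR meets PE at V = (13/21, 0)
R = J + t·(V−J) with t = 7/6, so JR:RV = 7/6:-1/6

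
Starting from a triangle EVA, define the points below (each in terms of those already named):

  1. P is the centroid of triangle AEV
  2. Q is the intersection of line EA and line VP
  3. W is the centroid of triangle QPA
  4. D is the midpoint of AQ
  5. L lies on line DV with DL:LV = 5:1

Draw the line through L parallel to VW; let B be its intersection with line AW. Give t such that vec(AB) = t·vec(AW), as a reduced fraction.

Set E = (0, 0), V = (1, 0), A = (0, 1); any affine frame gives the same invariant.
1. P is the centroid of triangle AEV ⇒ P = (1/3, 1/3)
2. Q is the intersection of line EA and line VP ⇒ Q = (0, 1/2)
3. W is the centroid of triangle QPA ⇒ W = (1/9, 11/18)
4. D is the midpoint of AQ ⇒ D = (0, 3/4)
5. L lies on line DV with DL:LV = 5:1 ⇒ L = (5/6, 1/8)
through L parallel to VW: direction (-8/9, 11/18); meets AW at B = (29/270, 337/540)
B = A + t·(W−A) with t = 29/30

t = 29/30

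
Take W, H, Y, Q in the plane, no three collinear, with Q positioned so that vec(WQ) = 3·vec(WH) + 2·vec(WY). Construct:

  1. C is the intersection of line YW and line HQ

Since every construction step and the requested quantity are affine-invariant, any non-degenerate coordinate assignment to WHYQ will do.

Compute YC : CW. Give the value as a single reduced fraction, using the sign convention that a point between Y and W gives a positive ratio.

Choose coordinates W = (0, 0), H = (1, 0), Y = (0, 1), Q = (3, 2).
1. C is the intersection of line YW and line HQ ⇒ C = (0, -1)
C = Y + t·(W−Y) with t = 2, so YC:CW = t:(1−t) = 2:-1

YC:CW = -2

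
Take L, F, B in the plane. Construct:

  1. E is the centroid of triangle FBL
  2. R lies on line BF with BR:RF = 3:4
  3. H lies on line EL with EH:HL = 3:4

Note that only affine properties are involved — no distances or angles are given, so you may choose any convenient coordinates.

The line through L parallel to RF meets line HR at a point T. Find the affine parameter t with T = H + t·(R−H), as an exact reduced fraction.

Work in coordinates with L = (0, 0), F = (1, 0), B = (0, 1).
1. E is the centroid of triangle FBL ⇒ E = (1/3, 1/3)
2. R lies on line BF with BR:RF = 3:4 ⇒ R = (3/7, 4/7)
3. H lies on line EL with EH:HL = 3:4 ⇒ H = (4/21, 4/21)
through L parallel to RF: direction (4/7, -4/7); meets HR at T = (4/91, -4/91)
T = H + t·(R−H) with t = -8/13

t = -8/13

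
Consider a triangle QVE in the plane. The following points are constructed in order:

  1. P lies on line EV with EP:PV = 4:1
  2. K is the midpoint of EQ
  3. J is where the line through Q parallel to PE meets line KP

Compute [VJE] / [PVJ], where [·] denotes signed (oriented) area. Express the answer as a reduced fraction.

Choose coordinates Q = (0, 0), V = (1, 0), E = (0, 1).
1. P lies on line EV with EP:PV = 4:1 ⇒ P = (4/5, 1/5)
2. K is the midpoint of EQ ⇒ K = (0, 1/2)
3. J is where the line through Q parallel to PE meets line KP ⇒ J = (-4/5, 4/5)
2·[VJE] = -1, 2·[PVJ] = -1/5
[VJE]:[PVJ] = -1:-1/5 = 5

[VJE]:[PVJ] = 5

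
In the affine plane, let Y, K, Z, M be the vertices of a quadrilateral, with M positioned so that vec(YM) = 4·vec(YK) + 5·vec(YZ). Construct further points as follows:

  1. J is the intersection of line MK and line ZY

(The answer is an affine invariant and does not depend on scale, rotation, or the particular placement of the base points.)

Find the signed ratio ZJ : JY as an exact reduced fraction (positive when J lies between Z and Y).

ZJ:JY = -8/5

Assign Y = (0, 0), K = (1, 0), Z = (0, 1), M = (4, 5) — the answer is frame-independent, so this choice is without loss of generality.
1. J is the intersection of line MK and line ZY ⇒ J = (0, -5/3)
J = Z + t·(Y−Z) with t = 8/3, so ZJ:JY = t:(1−t) = 8/3:-5/3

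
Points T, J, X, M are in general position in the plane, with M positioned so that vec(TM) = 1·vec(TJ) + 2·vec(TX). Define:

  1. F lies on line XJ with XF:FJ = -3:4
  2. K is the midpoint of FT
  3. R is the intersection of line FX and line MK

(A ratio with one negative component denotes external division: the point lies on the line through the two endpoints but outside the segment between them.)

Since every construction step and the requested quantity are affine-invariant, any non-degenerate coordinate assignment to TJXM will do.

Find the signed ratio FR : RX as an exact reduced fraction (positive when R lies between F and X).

Work in coordinates with T = (0, 0), J = (1, 0), X = (0, 1), M = (1, 2).
1. F lies on line XJ with XF:FJ = -3:4 ⇒ F = (-3, 4)
2. K is the midpoint of FT ⇒ K = (-3/2, 2)
3. R is the intersection of line FX and line MK ⇒ R = (-1, 2)
R = F + t·(X−F) with t = 2/3, so FR:RX = t:(1−t) = 2/3:1/3

FR:RX = 2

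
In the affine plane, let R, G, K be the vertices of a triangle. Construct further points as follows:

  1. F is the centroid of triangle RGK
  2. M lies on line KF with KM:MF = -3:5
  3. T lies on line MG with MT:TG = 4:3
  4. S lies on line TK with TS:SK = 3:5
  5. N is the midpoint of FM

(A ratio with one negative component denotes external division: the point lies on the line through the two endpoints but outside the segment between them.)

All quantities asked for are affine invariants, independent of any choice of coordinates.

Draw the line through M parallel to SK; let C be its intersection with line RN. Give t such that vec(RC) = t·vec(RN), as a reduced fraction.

t = 27/17

Choose coordinates R = (0, 0), G = (1, 0), K = (0, 1).
1. F is the centroid of triangle RGK ⇒ F = (1/3, 1/3)
2. M lies on line KF with KM:MF = -3:5 ⇒ M = (-1/2, 2)
3. T lies on line MG with MT:TG = 4:3 ⇒ T = (5/14, 6/7)
4. S lies on line TK with TS:SK = 3:5 ⇒ S = (25/112, 51/56)
5. N is the midpoint of FM ⇒ N = (-1/12, 7/6)
through M parallel to SK: direction (-25/112, 5/56); meets RN at C = (-9/68, 63/34)
C = R + t·(N−R) with t = 27/17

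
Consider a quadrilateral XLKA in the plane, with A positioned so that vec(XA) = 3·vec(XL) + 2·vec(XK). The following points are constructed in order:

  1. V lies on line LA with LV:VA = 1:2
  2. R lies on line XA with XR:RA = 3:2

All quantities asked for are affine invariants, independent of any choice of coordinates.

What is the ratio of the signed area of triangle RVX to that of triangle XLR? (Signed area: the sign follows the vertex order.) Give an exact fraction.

[RVX]:[XLR] = -2/3

Assign X = (0, 0), L = (1, 0), K = (0, 1), A = (3, 2) — the answer is frame-independent, so this choice is without loss of generality.
1. V lies on line LA with LV:VA = 1:2 ⇒ V = (5/3, 2/3)
2. R lies on line XA with XR:RA = 3:2 ⇒ R = (9/5, 6/5)
2·[RVX] = -4/5, 2·[XLR] = 6/5
[RVX]:[XLR] = -4/5:6/5 = -2/3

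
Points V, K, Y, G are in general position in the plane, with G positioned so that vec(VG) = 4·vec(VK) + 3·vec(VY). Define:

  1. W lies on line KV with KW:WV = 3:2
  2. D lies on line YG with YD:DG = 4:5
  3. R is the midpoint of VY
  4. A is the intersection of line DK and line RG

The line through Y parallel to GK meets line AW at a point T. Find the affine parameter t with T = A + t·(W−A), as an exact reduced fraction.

Set V = (0, 0), K = (1, 0), Y = (0, 1), G = (4, 3); any affine frame gives the same invariant.
1. W lies on line KV with KW:WV = 3:2 ⇒ W = (2/5, 0)
2. D lies on line YG with YD:DG = 4:5 ⇒ D = (16/9, 17/9)
3. R is the midpoint of VY ⇒ R = (0, 1/2)
4. A is the intersection of line DK and line RG ⇒ A = (164/101, 153/101)
through Y parallel to GK: direction (-3, -3); meets AW at T = (44/7, 51/7)
T = A + t·(W−A) with t = -80/21

t = -80/21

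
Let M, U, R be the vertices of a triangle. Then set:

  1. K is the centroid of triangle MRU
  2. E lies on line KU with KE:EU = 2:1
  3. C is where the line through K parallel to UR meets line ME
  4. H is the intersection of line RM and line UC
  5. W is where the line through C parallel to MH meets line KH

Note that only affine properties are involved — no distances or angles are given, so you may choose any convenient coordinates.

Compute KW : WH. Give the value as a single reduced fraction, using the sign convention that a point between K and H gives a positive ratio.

KW:WH = -3/7

Assign M = (0, 0), U = (1, 0), R = (0, 1) — the answer is frame-independent, so this choice is without loss of generality.
1. K is the centroid of triangle MRU ⇒ K = (1/3, 1/3)
2. E lies on line KU with KE:EU = 2:1 ⇒ E = (7/9, 1/9)
3. C is where the line through K parallel to UR meets line ME ⇒ C = (7/12, 1/12)
4. H is the intersection of line RM and line UC ⇒ H = (0, 1/5)
5. W is where the line through C parallel to MH meets line KH ⇒ W = (7/12, 13/30)
W = K + t·(H−K) with t = -3/4, so KW:WH = t:(1−t) = -3/4:7/4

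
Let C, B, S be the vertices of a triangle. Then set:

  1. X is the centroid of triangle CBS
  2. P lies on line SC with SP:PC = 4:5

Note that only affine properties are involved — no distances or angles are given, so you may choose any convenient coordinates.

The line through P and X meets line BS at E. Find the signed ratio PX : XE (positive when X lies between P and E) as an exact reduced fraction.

PX:XE = 1/3

Assign C = (0, 0), B = (1, 0), S = (0, 1) — the answer is frame-independent, so this choice is without loss of generality.
1. X is the centroid of triangle CBS ⇒ X = (1/3, 1/3)
2. P lies on line SC with SP:PC = 4:5 ⇒ P = (0, 5/9)
line PX meets BS at E = (4/3, -1/3)
X = P + t·(E−P) with t = 1/4, so PX:XE = 1/4:3/4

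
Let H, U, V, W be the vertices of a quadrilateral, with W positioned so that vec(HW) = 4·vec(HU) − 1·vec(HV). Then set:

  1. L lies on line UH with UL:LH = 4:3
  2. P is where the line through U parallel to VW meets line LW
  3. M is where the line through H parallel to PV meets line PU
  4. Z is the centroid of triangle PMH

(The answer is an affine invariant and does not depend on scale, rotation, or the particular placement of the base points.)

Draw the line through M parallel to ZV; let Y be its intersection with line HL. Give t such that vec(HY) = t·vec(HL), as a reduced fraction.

Assign H = (0, 0), U = (1, 0), V = (0, 1), W = (4, -1) — the answer is frame-independent, so this choice is without loss of generality.
1. L lies on line UH with UL:LH = 4:3 ⇒ L = (3/7, 0)
2. P is where the line through U parallel to VW meets line LW ⇒ P = (19/11, -4/11)
3. M is where the line through H parallel to PV meets line PU ⇒ M = (-19/11, 15/11)
4. Z is the centroid of triangle PMH ⇒ Z = (0, 1/3)
through M parallel to ZV: direction (0, 2/3); meets HL at Y = (-19/11, 0)
Y = H + t·(L−H) with t = -133/33

t = -133/33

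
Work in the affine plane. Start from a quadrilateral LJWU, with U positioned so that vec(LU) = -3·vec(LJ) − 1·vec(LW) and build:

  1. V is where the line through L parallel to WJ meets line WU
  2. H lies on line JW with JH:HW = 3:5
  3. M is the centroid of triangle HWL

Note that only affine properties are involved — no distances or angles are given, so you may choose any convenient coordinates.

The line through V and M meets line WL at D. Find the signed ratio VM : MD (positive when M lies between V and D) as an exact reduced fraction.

VM:MD = -97/25

Work in coordinates with L = (0, 0), J = (1, 0), W = (0, 1), U = (-3, -1).
1. V is where the line through L parallel to WJ meets line WU ⇒ V = (-3/5, 3/5)
2. H lies on line JW with JH:HW = 3:5 ⇒ H = (5/8, 3/8)
3. M is the centroid of triangle HWL ⇒ M = (5/24, 11/24)
line VM meets WL at D = (0, 48/97)
M = V + t·(D−V) with t = 97/72, so VM:MD = 97/72:-25/72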